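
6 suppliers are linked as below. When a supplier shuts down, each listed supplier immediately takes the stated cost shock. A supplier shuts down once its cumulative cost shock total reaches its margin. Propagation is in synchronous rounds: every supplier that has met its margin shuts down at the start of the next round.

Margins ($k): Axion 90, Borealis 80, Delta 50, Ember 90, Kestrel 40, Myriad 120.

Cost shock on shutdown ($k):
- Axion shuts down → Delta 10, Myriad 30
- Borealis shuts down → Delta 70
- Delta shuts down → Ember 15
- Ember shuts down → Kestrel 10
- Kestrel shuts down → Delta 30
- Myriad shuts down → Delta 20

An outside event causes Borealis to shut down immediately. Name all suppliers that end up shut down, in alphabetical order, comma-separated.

Borealis, Delta

Round 1 — Borealis shuts down (initial).
  Delta: +70 → 70 ≥ 50
Round 2 — Delta shuts down.
  Ember: +15 → 15 < 90
No further shutdowns.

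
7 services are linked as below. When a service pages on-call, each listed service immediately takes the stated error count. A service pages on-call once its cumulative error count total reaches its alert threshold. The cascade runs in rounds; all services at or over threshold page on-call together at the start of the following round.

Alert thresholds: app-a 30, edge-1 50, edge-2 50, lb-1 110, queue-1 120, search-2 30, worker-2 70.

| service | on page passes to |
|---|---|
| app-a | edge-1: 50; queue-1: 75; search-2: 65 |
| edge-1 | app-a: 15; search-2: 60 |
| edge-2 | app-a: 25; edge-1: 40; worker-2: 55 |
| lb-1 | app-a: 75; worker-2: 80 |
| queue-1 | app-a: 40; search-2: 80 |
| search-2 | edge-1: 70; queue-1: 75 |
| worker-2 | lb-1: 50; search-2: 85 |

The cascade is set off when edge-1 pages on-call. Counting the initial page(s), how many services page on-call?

Round 1 — edge-1 pages on-call (initial).
  app-a: +15 → 15 < 30
  search-2: +60 → 60 ≥ 30
Round 2 — search-2 pages on-call.
  queue-1: +75 → 75 < 120
No further pages.

2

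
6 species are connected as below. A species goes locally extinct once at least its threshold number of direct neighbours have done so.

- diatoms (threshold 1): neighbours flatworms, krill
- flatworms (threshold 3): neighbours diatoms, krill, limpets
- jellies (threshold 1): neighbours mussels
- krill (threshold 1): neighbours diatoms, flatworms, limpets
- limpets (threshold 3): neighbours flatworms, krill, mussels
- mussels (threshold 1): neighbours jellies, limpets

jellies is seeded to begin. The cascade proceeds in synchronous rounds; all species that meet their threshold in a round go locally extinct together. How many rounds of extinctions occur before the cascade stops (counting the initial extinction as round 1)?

2

Round 1 — jellies goes locally extinct (initial).
Round 2 — checking thresholds:
  mussels: 1 of 2 neighbours ≥ 1, goes locally extinct.
Round 3 — no new extinctions; cascade stops.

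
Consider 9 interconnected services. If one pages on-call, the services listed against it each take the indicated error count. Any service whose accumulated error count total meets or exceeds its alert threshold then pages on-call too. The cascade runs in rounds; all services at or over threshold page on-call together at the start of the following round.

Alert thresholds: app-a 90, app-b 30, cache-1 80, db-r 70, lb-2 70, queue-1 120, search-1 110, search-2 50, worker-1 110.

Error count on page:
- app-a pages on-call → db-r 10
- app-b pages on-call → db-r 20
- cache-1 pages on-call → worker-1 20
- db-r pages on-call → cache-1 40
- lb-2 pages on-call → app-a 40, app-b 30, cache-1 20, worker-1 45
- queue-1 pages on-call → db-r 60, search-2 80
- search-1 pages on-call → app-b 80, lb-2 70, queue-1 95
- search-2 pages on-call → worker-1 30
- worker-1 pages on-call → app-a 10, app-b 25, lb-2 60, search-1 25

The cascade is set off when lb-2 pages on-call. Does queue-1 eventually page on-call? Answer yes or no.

Round 1 — lb-2 pages on-call (initial).
  app-a: +40 → 40 < 90
  app-b: +30 → 30 ≥ 30
  cache-1: +20 → 20 < 80
  worker-1: +45 → 45 < 110
Round 2 — app-b pages on-call.
  db-r: +20 → 20 < 70
No further pages.

no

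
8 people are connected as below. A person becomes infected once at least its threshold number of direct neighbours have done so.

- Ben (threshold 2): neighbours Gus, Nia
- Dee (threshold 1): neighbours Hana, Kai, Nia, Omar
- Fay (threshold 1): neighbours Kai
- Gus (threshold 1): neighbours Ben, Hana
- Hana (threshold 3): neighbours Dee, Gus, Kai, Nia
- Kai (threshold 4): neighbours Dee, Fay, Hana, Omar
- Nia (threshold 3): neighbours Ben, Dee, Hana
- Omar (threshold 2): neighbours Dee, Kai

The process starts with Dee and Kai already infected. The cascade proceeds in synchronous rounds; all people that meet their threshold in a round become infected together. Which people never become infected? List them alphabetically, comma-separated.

Round 1 — Dee, Kai become infected (initial).
Round 2 — checking thresholds:
  Fay: 1 of 1 neighbours ≥ 1, becomes infected.
  Hana: 2 of 4 neighbours < 3, not yet.
  Nia: 1 of 3 neighbours < 3, not yet.
  Omar: 2 of 2 neighbours ≥ 2, becomes infected.
Round 3 — no new infections; cascade stops.

Ben, Gus, Hana, Nia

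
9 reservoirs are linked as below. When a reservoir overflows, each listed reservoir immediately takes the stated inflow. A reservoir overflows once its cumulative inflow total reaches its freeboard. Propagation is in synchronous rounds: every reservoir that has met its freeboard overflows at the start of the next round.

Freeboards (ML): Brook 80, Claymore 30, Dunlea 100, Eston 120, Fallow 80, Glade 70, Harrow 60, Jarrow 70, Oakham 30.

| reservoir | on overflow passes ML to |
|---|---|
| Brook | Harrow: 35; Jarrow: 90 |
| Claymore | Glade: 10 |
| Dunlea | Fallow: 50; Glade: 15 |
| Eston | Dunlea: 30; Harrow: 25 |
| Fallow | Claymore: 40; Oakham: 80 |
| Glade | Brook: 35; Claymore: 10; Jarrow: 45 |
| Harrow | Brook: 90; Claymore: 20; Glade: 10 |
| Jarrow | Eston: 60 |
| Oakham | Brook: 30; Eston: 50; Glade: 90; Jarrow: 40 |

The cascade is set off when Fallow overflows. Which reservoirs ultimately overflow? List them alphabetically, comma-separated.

Round 1 — Fallow overflows (initial).
  Claymore: +40 → 40 ≥ 30
  Oakham: +80 → 80 ≥ 30
Round 2 — Claymore, Oakham overflow.
  Brook: +30 → 30 < 80
  Eston: +50 → 50 < 120
  Glade: +10+90 → 100 ≥ 70
  Jarrow: +40 → 40 < 70
Round 3 — Glade overflows.
  Brook: +35 → 65 < 80
  Jarrow: +45 → 85 ≥ 70
Round 4 — Jarrow overflows.
  Eston: +60 → 110 < 120
No further overflows.

Claymore, Fallow, Glade, Jarrow, Oakham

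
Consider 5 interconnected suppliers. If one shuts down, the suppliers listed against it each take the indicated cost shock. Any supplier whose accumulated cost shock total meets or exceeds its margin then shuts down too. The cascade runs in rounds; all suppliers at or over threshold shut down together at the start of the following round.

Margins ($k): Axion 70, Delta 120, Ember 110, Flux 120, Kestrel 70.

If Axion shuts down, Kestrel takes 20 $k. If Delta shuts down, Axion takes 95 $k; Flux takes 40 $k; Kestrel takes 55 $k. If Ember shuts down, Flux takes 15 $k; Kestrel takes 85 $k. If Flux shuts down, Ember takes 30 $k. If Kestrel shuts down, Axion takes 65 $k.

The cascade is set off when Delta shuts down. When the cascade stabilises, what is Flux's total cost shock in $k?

Round 1 — Delta shuts down (initial).
  Axion: +95 → 95 ≥ 70
  Flux: +40 → 40 < 120
  Kestrel: +55 → 55 < 70
Round 2 — Axion shuts down.
  Kestrel: +20 → 75 ≥ 70
Round 3 — Kestrel shuts down.
No further shutdowns.

40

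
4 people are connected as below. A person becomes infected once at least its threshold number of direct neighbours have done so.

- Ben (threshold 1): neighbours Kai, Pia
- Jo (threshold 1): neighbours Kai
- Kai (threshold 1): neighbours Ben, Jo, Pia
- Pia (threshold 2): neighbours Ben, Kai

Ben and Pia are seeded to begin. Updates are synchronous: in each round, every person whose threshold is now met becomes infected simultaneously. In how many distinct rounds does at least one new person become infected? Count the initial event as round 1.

3

Round 1 — Ben, Pia become infected (initial).
Round 2 — checking thresholds:
  Kai: 2 of 3 neighbours ≥ 1, becomes infected.
Round 3 — checking thresholds:
  Jo: 1 of 1 neighbours ≥ 1, becomes infected.
Round 4 — no new infections; cascade stops.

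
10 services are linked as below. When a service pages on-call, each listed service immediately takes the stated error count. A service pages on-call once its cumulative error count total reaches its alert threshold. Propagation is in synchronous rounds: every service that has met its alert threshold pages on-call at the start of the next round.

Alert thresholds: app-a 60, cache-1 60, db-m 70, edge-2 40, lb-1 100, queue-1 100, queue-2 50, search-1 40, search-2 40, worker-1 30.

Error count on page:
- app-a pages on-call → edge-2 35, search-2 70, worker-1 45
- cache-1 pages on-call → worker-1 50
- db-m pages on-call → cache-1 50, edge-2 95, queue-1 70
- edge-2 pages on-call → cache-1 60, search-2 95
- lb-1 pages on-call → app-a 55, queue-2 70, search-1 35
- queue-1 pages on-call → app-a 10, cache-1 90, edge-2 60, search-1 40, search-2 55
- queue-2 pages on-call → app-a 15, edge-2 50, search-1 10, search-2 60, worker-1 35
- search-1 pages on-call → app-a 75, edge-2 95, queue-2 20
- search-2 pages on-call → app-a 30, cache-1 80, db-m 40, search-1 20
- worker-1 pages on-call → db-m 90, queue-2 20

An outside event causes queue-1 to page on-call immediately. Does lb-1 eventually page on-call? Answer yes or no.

Round 1 — queue-1 pages on-call (initial).
  app-a: +10 → 10 < 60
  cache-1: +90 → 90 ≥ 60
  edge-2: +60 → 60 ≥ 40
  search-1: +40 → 40 ≥ 40
  search-2: +55 → 55 ≥ 40
Round 2 — cache-1, edge-2, search-1, search-2 page on-call.
  app-a: +75+30 → 115 ≥ 60
  db-m: +40 → 40 < 70
  queue-2: +20 → 20 < 50
  worker-1: +50 → 50 ≥ 30
Round 3 — app-a, worker-1 page on-call.
  db-m: +90 → 130 ≥ 70
  queue-2: +20 → 40 < 50
Round 4 — db-m pages on-call.
No further pages.

no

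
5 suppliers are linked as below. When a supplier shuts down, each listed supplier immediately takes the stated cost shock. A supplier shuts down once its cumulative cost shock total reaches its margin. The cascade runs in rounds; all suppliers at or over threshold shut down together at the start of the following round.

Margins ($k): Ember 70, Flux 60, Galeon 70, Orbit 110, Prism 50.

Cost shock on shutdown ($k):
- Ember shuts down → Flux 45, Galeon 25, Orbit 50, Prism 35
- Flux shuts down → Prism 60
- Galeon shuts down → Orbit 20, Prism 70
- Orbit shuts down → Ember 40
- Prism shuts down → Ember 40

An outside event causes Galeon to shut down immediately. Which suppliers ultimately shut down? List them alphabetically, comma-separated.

Round 1 — Galeon shuts down (initial).
  Orbit: +20 → 20 < 110
  Prism: +70 → 70 ≥ 50
Round 2 — Prism shuts down.
  Ember: +40 → 40 < 70
No further shutdowns.

Galeon, Prism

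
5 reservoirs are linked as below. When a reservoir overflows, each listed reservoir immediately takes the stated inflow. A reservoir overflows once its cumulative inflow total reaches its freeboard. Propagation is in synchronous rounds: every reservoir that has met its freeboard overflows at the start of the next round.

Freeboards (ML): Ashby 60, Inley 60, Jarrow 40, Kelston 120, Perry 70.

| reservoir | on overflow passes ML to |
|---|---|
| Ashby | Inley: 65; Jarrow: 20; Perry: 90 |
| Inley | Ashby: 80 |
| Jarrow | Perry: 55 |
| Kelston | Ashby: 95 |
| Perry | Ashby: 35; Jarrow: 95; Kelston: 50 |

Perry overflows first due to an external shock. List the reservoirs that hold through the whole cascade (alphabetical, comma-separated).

Round 1 — Perry overflows (initial).
  Ashby: +35 → 35 < 60
  Jarrow: +95 → 95 ≥ 40
  Kelston: +50 → 50 < 120
Round 2 — Jarrow overflows.
No further overflows.

Ashby, Inley, Kelston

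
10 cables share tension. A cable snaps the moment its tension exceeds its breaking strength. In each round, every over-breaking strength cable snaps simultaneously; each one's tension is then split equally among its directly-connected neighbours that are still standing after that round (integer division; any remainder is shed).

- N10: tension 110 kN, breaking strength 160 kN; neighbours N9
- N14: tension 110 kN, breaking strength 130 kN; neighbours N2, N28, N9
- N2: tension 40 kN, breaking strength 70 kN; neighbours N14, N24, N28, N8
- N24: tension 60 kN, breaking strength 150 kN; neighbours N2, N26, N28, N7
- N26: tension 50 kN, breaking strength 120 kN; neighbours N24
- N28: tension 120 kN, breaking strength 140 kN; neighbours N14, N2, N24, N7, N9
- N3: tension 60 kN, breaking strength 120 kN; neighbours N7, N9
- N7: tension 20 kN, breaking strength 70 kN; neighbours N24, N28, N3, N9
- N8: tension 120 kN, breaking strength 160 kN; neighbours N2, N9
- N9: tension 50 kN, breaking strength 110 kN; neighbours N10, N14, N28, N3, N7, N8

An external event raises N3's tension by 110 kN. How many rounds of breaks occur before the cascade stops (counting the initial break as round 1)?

5

Round 1 — N3 at 170 > 120. N3 snaps.
  N3 sheds 170 kN to N7, N9: 85 each.
    N7: 20+85 = 105 > 70
    N9: 50+85 = 135 > 110
Round 2 — N7, N9 snap.
  N7 sheds 105 kN to N24, N28: 52 each (1 lost).
    N24: 60+52 = 112 ≤ 150
    N28: 120+52 = 172 > 140
  N9 sheds 135 kN to N10, N14, N28, N8: 33 each (3 lost).
    N10: 110+33 = 143 ≤ 160
    N14: 110+33 = 143 > 130
    N28: 172+33 = 205 > 140
    N8: 120+33 = 153 ≤ 160
Round 3 — N14, N28 snap.
  N14 sheds 143 kN to N2: 143 each.
    N2: 40+143 = 183 > 70
  N28 sheds 205 kN to N2, N24: 102 each (1 lost).
    N2: 183+102 = 285 > 70
    N24: 112+102 = 214 > 150
Round 4 — N2, N24 snap.
  N2 sheds 285 kN to N8: 285 each.
    N8: 153+285 = 438 > 160
  N24 sheds 214 kN to N26: 214 each.
    N26: 50+214 = 264 > 120
Round 5 — N26, N8 snap.
  N26 sheds 264 kN: no online neighbours, lost.
  N8 sheds 438 kN: no online neighbours, lost.
No further breaks.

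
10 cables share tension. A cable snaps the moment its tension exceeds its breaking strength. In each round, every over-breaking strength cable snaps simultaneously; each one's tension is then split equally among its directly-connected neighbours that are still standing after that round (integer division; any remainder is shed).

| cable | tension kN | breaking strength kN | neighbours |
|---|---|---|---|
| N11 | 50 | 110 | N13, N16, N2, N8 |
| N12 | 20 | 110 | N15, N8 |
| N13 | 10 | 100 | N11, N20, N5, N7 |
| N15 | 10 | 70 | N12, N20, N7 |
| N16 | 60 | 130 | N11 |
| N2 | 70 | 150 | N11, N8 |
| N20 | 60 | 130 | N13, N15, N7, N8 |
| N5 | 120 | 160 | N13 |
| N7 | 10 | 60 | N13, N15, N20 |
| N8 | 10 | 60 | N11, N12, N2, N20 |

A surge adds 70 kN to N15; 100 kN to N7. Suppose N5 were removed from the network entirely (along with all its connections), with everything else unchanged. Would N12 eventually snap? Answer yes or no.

no

With N5 removed:
Round 1 — N15 at 80 > 70; N7 at 110 > 60. N15, N7 snap.
  N15 sheds 80 kN to N12, N20: 40 each.
    N12: 20+40 = 60 ≤ 110
    N20: 60+40 = 100 ≤ 130
  N7 sheds 110 kN to N13, N20: 55 each.
    N13: 10+55 = 65 ≤ 100
    N20: 100+55 = 155 > 130
Round 2 — N20 snaps.
  N20 sheds 155 kN to N13, N8: 77 each (1 lost).
    N13: 65+77 = 142 > 100
    N8: 10+77 = 87 > 60
Round 3 — N13, N8 snap.
  N13 sheds 142 kN to N11: 142 each.
    N11: 50+142 = 192 > 110
  N8 sheds 87 kN to N11, N12, N2: 29 each.
    N11: 192+29 = 221 > 110
    N12: 60+29 = 89 ≤ 110
    N2: 70+29 = 99 ≤ 150
Round 4 — N11 snaps.
  N11 sheds 221 kN to N16, N2: 110 each (1 lost).
    N16: 60+110 = 170 > 130
    N2: 99+110 = 209 > 150
Round 5 — N16, N2 snap.
  N16 sheds 170 kN: no online neighbours, lost.
  N2 sheds 209 kN: no online neighbours, lost.
No further breaks.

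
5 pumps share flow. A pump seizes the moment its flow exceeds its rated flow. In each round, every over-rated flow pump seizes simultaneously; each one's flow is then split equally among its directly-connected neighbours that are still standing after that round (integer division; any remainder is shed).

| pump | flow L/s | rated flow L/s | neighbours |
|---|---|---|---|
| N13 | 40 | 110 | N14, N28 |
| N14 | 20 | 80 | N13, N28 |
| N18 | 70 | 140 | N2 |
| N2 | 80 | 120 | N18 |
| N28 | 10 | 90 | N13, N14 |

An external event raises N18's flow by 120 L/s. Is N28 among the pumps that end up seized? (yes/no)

Round 1 — N18 at 190 > 140. N18 seizes.
  N18 sheds 190 L/s to N2: 190 each.
    N2: 80+190 = 270 > 120
Round 2 — N2 seizes.
  N2 sheds 270 L/s: no online neighbours, lost.
No further seizures.

no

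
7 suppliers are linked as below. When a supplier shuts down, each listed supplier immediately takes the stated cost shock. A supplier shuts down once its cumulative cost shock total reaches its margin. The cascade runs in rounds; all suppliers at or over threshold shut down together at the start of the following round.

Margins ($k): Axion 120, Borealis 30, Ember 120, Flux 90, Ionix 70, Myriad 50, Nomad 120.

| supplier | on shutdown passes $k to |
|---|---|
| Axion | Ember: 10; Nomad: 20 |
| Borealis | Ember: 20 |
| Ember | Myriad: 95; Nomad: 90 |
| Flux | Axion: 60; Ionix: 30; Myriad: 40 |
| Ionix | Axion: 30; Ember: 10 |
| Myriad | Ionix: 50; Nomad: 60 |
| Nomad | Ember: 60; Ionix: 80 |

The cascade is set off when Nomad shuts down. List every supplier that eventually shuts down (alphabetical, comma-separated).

Ionix, Nomad

Round 1 — Nomad shuts down (initial).
  Ember: +60 → 60 < 120
  Ionix: +80 → 80 ≥ 70
Round 2 — Ionix shuts down.
  Axion: +30 → 30 < 120
  Ember: +10 → 70 < 120
No further shutdowns.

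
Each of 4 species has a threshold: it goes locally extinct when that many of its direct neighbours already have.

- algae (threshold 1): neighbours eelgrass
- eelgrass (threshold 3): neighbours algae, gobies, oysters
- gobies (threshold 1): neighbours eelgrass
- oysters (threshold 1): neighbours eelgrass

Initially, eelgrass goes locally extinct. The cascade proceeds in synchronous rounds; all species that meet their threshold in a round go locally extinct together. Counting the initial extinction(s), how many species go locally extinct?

Round 1 — eelgrass goes locally extinct (initial).
Round 2 — checking thresholds:
  algae: 1 of 1 neighbours ≥ 1, goes locally extinct.
  gobies: 1 of 1 neighbours ≥ 1, goes locally extinct.
  oysters: 1 of 1 neighbours ≥ 1, goes locally extinct.
Round 3 — no new extinctions; cascade stops.

4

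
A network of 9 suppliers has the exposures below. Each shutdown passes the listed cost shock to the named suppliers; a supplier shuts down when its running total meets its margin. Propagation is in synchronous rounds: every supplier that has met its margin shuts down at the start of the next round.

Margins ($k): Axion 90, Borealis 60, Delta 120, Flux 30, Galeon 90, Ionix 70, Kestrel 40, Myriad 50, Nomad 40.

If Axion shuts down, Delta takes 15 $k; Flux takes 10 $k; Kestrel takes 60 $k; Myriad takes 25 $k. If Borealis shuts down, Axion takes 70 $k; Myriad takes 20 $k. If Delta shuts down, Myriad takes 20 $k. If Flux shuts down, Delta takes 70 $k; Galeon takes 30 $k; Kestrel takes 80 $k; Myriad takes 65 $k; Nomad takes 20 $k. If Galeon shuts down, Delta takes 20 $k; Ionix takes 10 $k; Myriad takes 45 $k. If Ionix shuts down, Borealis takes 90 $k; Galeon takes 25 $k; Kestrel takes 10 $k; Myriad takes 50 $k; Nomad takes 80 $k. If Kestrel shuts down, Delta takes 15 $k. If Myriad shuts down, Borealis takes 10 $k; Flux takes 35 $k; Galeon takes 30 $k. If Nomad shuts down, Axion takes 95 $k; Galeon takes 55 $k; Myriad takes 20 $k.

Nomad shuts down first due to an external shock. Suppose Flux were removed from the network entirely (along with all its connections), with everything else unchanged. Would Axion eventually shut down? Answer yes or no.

With Flux removed:
Round 1 — Nomad shuts down (initial).
  Axion: +95 → 95 ≥ 90
  Galeon: +55 → 55 < 90
  Myriad: +20 → 20 < 50
Round 2 — Axion shuts down.
  Delta: +15 → 15 < 120
  Kestrel: +60 → 60 ≥ 40
  Myriad: +25 → 45 < 50
Round 3 — Kestrel shuts down.
  Delta: +15 → 30 < 120
No further shutdowns.

yes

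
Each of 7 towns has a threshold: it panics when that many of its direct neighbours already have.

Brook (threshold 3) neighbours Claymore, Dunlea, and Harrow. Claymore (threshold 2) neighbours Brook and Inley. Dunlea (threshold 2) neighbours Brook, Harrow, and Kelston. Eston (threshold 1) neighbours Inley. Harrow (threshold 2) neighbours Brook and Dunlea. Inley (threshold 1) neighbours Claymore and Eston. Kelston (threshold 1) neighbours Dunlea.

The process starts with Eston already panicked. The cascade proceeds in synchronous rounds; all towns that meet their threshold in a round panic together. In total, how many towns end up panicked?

2

Round 1 — Eston panics (initial).
Round 2 — checking thresholds:
  Inley: 1 of 2 neighbours ≥ 1, panics.
Round 3 — no new panics; cascade stops.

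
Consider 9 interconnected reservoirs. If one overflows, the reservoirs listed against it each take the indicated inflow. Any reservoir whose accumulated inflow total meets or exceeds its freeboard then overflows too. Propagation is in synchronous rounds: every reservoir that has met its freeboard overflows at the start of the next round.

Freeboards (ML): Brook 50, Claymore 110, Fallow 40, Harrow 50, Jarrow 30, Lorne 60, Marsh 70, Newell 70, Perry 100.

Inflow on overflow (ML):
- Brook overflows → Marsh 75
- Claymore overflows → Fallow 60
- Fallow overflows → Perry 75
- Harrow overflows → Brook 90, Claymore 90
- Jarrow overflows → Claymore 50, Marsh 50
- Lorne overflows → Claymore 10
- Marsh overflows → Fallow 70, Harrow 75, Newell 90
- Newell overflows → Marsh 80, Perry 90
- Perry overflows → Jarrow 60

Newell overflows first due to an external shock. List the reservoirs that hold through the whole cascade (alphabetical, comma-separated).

Lorne

Round 1 — Newell overflows (initial).
  Marsh: +80 → 80 ≥ 70
  Perry: +90 → 90 < 100
Round 2 — Marsh overflows.
  Fallow: +70 → 70 ≥ 40
  Harrow: +75 → 75 ≥ 50
Round 3 — Fallow, Harrow overflow.
  Brook: +90 → 90 ≥ 50
  Claymore: +90 → 90 < 110
  Perry: +75 → 165 ≥ 100
Round 4 — Brook, Perry overflow.
  Jarrow: +60 → 60 ≥ 30
Round 5 — Jarrow overflows.
  Claymore: +50 → 140 ≥ 110
Round 6 — Claymore overflows.
No further overflows.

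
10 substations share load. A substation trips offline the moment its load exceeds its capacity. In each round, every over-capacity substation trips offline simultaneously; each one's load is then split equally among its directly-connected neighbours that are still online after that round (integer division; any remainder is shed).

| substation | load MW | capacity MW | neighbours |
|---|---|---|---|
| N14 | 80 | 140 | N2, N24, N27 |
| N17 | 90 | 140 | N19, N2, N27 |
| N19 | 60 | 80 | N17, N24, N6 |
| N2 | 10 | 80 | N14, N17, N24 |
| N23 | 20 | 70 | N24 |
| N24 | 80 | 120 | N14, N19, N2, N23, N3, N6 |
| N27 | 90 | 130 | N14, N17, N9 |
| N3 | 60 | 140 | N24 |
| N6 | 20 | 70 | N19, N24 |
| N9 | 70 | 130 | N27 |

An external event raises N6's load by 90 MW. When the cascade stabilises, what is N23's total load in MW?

Round 1 — N6 at 110 > 70. N6 trips offline.
  N6 sheds 110 MW to N19, N24: 55 each.
    N19: 60+55 = 115 > 80
    N24: 80+55 = 135 > 120
Round 2 — N19, N24 trip offline.
  N19 sheds 115 MW to N17: 115 each.
    N17: 90+115 = 205 > 140
  N24 sheds 135 MW to N14, N2, N23, N3: 33 each (3 lost).
    N14: 80+33 = 113 ≤ 140
    N2: 10+33 = 43 ≤ 80
    N23: 20+33 = 53 ≤ 70
    N3: 60+33 = 93 ≤ 140
Round 3 — N17 trips offline.
  N17 sheds 205 MW to N2, N27: 102 each (1 lost).
    N2: 43+102 = 145 > 80
    N27: 90+102 = 192 > 130
Round 4 — N2, N27 trip offline.
  N2 sheds 145 MW to N14: 145 each.
    N14: 113+145 = 258 > 140
  N27 sheds 192 MW to N14, N9: 96 each.
    N14: 258+96 = 354 > 140
    N9: 70+96 = 166 > 130
Round 5 — N14, N9 trip offline.
  N14 sheds 354 MW: no online neighbours, lost.
  N9 sheds 166 MW: no online neighbours, lost.
No further trips.

53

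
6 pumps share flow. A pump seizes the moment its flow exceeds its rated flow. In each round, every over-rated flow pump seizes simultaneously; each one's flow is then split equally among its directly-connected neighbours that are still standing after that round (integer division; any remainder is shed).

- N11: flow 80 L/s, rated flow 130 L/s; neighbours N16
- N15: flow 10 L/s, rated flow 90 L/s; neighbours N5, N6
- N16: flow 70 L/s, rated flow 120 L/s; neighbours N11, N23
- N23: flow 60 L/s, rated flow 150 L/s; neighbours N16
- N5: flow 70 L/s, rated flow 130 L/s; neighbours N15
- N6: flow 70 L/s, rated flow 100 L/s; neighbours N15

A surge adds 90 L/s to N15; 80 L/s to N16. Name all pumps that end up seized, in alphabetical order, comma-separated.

Round 1 — N15 at 100 > 90; N16 at 150 > 120. N15, N16 seize.
  N15 sheds 100 L/s to N5, N6: 50 each.
    N5: 70+50 = 120 ≤ 130
    N6: 70+50 = 120 > 100
  N16 sheds 150 L/s to N11, N23: 75 each.
    N11: 80+75 = 155 > 130
    N23: 60+75 = 135 ≤ 150
Round 2 — N11, N6 seize.
  N11 sheds 155 L/s: no online neighbours, lost.
  N6 sheds 120 L/s: no online neighbours, lost.
No further seizures.

N11, N15, N16, N6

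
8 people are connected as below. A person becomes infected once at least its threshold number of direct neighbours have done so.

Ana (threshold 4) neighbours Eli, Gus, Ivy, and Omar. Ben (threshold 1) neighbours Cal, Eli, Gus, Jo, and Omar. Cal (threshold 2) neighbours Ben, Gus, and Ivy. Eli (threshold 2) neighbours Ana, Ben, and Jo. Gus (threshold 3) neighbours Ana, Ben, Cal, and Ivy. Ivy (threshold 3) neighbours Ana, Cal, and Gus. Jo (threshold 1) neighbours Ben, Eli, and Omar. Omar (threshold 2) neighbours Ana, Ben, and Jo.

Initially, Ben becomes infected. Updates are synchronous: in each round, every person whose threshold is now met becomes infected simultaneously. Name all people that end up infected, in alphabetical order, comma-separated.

Round 1 — Ben becomes infected (initial).
Round 2 — checking thresholds:
  Cal: 1 of 3 neighbours < 2, below threshold.
  Eli: 1 of 3 neighbours < 2, below threshold.
  Gus: 1 of 4 neighbours < 3, below threshold.
  Jo: 1 of 3 neighbours ≥ 1, becomes infected.
  Omar: 1 of 3 neighbours < 2, below threshold.
Round 3 — checking thresholds:
  Cal: 1 of 3 neighbours < 2, below threshold.
  Eli: 2 of 3 neighbours ≥ 2, becomes infected.
  Gus: 1 of 4 neighbours < 3, below threshold.
  Omar: 2 of 3 neighbours ≥ 2, becomes infected.
Round 4 — no new infections; cascade stops.

Ben, Eli, Jo, Omar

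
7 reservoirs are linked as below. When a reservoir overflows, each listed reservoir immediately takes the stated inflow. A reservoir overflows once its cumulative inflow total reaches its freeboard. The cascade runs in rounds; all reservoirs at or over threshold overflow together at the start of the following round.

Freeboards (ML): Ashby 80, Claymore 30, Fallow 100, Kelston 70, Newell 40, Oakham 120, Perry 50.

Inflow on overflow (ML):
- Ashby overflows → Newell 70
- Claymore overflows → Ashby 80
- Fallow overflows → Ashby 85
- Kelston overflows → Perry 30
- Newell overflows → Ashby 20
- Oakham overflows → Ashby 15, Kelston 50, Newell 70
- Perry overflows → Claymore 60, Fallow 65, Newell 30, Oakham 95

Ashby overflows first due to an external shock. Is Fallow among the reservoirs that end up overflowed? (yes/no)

no

Round 1 — Ashby overflows (initial).
  Newell: +70 → 70 ≥ 40
Round 2 — Newell overflows.
No further overflows.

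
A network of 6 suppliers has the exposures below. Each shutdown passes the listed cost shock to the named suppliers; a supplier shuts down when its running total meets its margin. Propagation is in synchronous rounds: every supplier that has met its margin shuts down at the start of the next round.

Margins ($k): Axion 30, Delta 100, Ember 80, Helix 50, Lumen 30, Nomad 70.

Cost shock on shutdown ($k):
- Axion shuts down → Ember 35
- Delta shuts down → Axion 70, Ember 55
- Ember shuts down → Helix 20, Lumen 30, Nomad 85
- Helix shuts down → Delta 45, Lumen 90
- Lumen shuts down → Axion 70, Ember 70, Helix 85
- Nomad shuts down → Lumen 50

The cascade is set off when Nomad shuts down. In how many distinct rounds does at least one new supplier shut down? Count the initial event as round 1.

Round 1 — Nomad shuts down (initial).
  Lumen: +50 → 50 ≥ 30
Round 2 — Lumen shuts down.
  Axion: +70 → 70 ≥ 30
  Ember: +70 → 70 < 80
  Helix: +85 → 85 ≥ 50
Round 3 — Axion, Helix shut down.
  Delta: +45 → 45 < 100
  Ember: +35 → 105 ≥ 80
Round 4 — Ember shuts down.
No further shutdowns.

4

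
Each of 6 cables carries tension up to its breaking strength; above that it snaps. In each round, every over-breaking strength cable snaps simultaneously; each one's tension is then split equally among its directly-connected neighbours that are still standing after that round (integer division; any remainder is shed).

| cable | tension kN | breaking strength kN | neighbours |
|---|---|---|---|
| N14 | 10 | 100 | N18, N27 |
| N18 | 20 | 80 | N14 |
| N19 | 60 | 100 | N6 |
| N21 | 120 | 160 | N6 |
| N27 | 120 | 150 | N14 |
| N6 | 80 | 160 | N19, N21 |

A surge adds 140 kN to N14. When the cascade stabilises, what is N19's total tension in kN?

Round 1 — N14 at 150 > 100. N14 snaps.
  N14 sheds 150 kN to N18, N27: 75 each.
    N18: 20+75 = 95 > 80
    N27: 120+75 = 195 > 150
Round 2 — N18, N27 snap.
  N18 sheds 95 kN: no online neighbours, lost.
  N27 sheds 195 kN: no online neighbours, lost.
No further breaks.

60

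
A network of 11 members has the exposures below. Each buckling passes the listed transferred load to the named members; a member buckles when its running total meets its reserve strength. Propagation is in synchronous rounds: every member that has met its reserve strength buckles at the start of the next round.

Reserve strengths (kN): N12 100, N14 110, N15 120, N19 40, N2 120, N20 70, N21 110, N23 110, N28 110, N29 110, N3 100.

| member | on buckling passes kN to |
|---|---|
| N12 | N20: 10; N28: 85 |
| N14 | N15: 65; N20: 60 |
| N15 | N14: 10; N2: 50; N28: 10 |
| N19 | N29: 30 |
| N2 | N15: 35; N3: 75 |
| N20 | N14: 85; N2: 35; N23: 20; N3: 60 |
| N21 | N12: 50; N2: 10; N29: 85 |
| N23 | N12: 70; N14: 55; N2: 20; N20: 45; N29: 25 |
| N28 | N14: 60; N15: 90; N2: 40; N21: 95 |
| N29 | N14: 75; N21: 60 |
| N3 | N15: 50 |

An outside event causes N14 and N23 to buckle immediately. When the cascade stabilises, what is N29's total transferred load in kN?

Round 1 — N14, N23 buckle (initial).
  N12: +70 → 70 < 100
  N15: +65 → 65 < 120
  N2: +20 → 20 < 120
  N20: +60+45 → 105 ≥ 70
  N29: +25 → 25 < 110
Round 2 — N20 buckles.
  N2: +35 → 55 < 120
  N3: +60 → 60 < 100
No further bucklings.

25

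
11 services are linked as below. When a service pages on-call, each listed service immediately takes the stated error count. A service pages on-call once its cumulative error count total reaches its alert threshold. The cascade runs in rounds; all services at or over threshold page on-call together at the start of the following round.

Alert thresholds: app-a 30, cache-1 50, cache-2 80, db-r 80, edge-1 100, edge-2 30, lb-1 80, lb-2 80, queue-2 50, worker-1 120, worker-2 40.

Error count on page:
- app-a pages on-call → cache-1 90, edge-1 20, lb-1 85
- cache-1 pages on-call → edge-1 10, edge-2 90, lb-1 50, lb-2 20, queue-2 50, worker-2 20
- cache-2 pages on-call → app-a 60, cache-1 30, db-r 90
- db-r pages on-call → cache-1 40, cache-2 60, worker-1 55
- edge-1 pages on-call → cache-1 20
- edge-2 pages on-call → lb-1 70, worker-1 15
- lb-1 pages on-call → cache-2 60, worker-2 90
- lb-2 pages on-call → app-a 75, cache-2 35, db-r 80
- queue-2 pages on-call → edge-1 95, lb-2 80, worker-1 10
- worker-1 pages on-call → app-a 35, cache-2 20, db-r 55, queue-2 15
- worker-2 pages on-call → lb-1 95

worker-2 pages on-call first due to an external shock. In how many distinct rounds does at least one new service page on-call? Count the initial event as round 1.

2

Round 1 — worker-2 pages on-call (initial).
  lb-1: +95 → 95 ≥ 80
Round 2 — lb-1 pages on-call.
  cache-2: +60 → 60 < 80
No further pages.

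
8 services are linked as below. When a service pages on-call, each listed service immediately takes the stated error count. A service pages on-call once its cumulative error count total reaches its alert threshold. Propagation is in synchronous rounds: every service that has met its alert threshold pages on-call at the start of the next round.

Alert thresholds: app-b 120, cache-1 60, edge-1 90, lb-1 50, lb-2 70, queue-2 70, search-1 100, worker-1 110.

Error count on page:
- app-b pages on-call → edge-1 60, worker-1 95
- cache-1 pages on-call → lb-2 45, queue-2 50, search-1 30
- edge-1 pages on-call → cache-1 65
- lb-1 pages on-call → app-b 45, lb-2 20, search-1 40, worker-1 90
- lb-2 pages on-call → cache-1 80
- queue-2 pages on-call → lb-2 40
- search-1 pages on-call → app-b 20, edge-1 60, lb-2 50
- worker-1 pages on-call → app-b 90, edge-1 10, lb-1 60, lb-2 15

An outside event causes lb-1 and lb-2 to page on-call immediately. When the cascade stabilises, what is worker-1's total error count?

90

Round 1 — lb-1, lb-2 page on-call (initial).
  app-b: +45 → 45 < 120
  cache-1: +80 → 80 ≥ 60
  search-1: +40 → 40 < 100
  worker-1: +90 → 90 < 110
Round 2 — cache-1 pages on-call.
  queue-2: +50 → 50 < 70
  search-1: +30 → 70 < 100
No further pages.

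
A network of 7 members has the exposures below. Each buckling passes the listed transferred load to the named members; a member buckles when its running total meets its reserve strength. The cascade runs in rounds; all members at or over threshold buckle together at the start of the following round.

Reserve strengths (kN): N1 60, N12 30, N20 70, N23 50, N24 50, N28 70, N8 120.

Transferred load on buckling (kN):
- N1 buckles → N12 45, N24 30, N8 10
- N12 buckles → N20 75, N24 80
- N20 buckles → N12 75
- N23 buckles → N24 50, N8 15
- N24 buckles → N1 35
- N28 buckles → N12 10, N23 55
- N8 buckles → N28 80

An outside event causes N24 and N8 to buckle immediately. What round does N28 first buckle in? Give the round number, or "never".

2

Round 1 — N24, N8 buckle (initial).
  N1: +35 → 35 < 60
  N28: +80 → 80 ≥ 70
Round 2 — N28 buckles.
  N12: +10 → 10 < 30
  N23: +55 → 55 ≥ 50
Round 3 — N23 buckles.
No further bucklings.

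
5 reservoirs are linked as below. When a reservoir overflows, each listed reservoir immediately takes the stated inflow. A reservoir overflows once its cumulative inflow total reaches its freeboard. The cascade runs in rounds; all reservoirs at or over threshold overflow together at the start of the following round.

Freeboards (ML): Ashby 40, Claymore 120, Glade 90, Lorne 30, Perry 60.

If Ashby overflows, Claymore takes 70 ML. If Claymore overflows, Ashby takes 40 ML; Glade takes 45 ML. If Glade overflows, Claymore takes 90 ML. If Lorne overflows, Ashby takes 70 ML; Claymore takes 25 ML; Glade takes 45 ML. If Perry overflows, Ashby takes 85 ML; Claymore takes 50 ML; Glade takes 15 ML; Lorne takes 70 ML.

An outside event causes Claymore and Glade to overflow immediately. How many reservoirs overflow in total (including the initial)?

Round 1 — Claymore, Glade overflow (initial).
  Ashby: +40 → 40 ≥ 40
Round 2 — Ashby overflows.
No further overflows.

3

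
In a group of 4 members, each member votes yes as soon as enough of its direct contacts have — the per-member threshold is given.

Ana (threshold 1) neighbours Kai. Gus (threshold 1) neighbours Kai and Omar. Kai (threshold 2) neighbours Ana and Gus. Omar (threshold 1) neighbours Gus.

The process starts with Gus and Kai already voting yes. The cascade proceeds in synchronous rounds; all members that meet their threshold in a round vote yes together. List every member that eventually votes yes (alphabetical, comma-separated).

Ana, Gus, Kai, Omar

Round 1 — Gus, Kai vote yes (initial).
Round 2 — checking thresholds:
  Ana: 1 of 1 neighbours ≥ 1, votes yes.
  Omar: 1 of 1 neighbours ≥ 1, votes yes.
Round 3 — no new yes votes; cascade stops.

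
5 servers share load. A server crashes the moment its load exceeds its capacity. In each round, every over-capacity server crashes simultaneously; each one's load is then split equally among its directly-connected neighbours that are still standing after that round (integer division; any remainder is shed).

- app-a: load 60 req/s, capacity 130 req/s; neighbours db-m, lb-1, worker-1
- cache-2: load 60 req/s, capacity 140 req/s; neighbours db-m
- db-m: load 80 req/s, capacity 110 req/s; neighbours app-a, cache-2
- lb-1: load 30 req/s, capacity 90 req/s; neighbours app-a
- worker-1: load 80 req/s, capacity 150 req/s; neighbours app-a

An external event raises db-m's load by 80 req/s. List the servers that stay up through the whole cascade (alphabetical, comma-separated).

Round 1 — db-m at 160 > 110. db-m crashes.
  db-m sheds 160 req/s to app-a, cache-2: 80 each.
    app-a: 60+80 = 140 > 130
    cache-2: 60+80 = 140 ≤ 140
Round 2 — app-a crashes.
  app-a sheds 140 req/s to lb-1, worker-1: 70 each.
    lb-1: 30+70 = 100 > 90
    worker-1: 80+70 = 150 ≤ 150
Round 3 — lb-1 crashes.
  lb-1 sheds 100 req/s: no online neighbours, lost.
No further crashes.

cache-2, worker-1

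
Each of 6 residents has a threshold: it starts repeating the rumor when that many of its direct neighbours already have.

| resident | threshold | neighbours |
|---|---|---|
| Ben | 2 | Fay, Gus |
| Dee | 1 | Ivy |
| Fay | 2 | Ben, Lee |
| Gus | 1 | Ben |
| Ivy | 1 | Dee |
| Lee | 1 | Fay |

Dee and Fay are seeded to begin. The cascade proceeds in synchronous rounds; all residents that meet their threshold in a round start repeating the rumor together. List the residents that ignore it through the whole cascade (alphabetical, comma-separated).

Round 1 — Dee, Fay start repeating the rumor (initial).
Round 2 — checking thresholds:
  Ben: 1 of 2 neighbours < 2, not yet.
  Ivy: 1 of 1 neighbours ≥ 1, starts repeating the rumor.
  Lee: 1 of 1 neighbours ≥ 1, starts repeating the rumor.
Round 3 — no new spreads; cascade stops.

Ben, Gus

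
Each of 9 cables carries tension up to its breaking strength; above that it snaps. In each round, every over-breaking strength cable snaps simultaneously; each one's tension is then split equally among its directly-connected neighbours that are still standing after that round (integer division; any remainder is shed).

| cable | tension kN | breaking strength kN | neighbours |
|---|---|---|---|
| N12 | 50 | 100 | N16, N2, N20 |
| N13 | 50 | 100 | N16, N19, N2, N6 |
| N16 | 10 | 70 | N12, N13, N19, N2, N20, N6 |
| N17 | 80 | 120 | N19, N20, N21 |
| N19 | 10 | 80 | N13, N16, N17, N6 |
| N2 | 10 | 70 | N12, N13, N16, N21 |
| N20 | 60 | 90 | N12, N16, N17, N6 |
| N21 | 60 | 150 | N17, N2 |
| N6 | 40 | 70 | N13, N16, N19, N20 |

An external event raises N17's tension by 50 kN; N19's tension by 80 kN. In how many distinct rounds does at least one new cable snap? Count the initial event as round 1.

Round 1 — N17 at 130 > 120; N19 at 90 > 80. N17, N19 snap.
  N17 sheds 130 kN to N20, N21: 65 each.
    N20: 60+65 = 125 > 90
    N21: 60+65 = 125 ≤ 150
  N19 sheds 90 kN to N13, N16, N6: 30 each.
    N13: 50+30 = 80 ≤ 100
    N16: 10+30 = 40 ≤ 70
    N6: 40+30 = 70 ≤ 70
Round 2 — N20 snaps.
  N20 sheds 125 kN to N12, N16, N6: 41 each (2 lost).
    N12: 50+41 = 91 ≤ 100
    N16: 40+41 = 81 > 70
    N6: 70+41 = 111 > 70
Round 3 — N16, N6 snap.
  N16 sheds 81 kN to N12, N13, N2: 27 each.
    N12: 91+27 = 118 > 100
    N13: 80+27 = 107 > 100
    N2: 10+27 = 37 ≤ 70
  N6 sheds 111 kN to N13: 111 each.
    N13: 107+111 = 218 > 100
Round 4 — N12, N13 snap.
  N12 sheds 118 kN to N2: 118 each.
    N2: 37+118 = 155 > 70
  N13 sheds 218 kN to N2: 218 each.
    N2: 155+218 = 373 > 70
Round 5 — N2 snaps.
  N2 sheds 373 kN to N21: 373 each.
    N21: 125+373 = 498 > 150
Round 6 — N21 snaps.
  N21 sheds 498 kN: no online neighbours, lost.
No further breaks.

6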